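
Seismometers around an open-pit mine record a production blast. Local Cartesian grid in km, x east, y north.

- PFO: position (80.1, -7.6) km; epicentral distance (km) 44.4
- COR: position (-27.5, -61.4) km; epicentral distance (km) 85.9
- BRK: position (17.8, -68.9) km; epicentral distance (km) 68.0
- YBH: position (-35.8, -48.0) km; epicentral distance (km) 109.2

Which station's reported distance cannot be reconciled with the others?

YBH

Solve using three stations at a time. Using PFO, COR, BRK (subtract circle equations pairwise → linear system) gives (x, y) ≈ (35.8, -3.3).
Distances from that point to each station vs reported:
  PFO: calculated 44.5 vs reported 44.4 → residual 0.1 km
  COR: calculated 86.0 vs reported 85.9 → residual 0.1 km
  BRK: calculated 68.1 vs reported 68.0 → residual 0.1 km
  YBH: calculated 84.4 vs reported 109.2 → residual 24.8 km
PFO, COR, BRK are mutually consistent (residuals ≈ 0); YBH is off by 24.8 km.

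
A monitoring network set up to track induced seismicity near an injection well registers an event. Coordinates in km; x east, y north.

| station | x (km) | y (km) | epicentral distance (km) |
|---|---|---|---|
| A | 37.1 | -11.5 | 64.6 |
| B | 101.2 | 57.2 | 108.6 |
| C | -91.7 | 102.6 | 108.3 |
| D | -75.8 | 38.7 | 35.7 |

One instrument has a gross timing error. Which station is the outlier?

Solve using three stations at a time. Using A, B, C (subtract circle equations pairwise → linear system) gives (x, y) ≈ (-5.5, 37.0).
Distances from that point to each station vs reported:
  A: calculated 64.6 vs reported 64.6 → residual 0.0 km
  B: calculated 108.6 vs reported 108.6 → residual 0.0 km
  C: calculated 108.3 vs reported 108.3 → residual 0.0 km
  D: calculated 70.3 vs reported 35.7 → residual 34.6 km
A, B, C are mutually consistent (residuals ≈ 0); D is off by 34.6 km.

D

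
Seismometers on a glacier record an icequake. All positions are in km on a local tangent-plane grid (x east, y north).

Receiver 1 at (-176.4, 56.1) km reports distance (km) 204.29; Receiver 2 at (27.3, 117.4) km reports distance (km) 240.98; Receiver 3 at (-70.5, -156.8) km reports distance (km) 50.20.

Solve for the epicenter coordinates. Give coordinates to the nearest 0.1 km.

Circle about each station: (x + 176.4)² + (y − 56.1)² = 204.29²; (x − 27.3)² + (y − 117.4)² = 240.98²; (x + 70.5)² + (y + 156.8)² = 50.20².
Subtracting the Receiver 1 equation from the Receiver 2 and Receiver 3 equations removes the quadratic terms:
407.4 x + 122.6 y = -36073.08
211.8 x − 425.8 y = 34506.68
Solving the 2×2 system: x ≈ -55.8, y ≈ -108.8 km.

-55.8 km east, -108.8 km north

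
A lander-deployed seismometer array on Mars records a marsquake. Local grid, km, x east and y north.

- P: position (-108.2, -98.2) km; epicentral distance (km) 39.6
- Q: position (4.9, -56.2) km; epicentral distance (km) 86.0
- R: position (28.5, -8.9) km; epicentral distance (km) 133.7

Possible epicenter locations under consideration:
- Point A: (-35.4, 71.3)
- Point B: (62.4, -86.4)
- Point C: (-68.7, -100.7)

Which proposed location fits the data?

Point C

For each candidate, compare |candidate − station| to the reported distance:
Point A: residuals P 144.9, Q 47.7, R 31.2 → max 144.9 km
Point B: residuals P 131.4, Q 21.1, R 49.1 → max 131.4 km
Point C: residuals P 0.0, Q 0.0, R 0.0 → max 0.0 km
Only Point C has all residuals ≈ 0.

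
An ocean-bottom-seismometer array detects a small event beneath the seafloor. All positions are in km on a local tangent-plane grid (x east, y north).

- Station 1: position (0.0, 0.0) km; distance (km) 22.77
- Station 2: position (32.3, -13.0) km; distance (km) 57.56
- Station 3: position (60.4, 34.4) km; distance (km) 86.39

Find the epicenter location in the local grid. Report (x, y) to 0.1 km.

Circle about each station: x² + y² = 22.77²; (x − 32.3)² + (y + 13.0)² = 57.56²; (x − 60.4)² + (y − 34.4)² = 86.39².
Subtracting the Station 1 equation from the Station 2 and Station 3 equations removes the quadratic terms:
64.6 x − 26.0 y = -1582.39
120.8 x + 68.8 y = -2113.24
Solving the 2×2 system: x ≈ -21.6, y ≈ 7.2 km.
Check against Station 1 (with the unrounded x, y): √(x²+y²) = 22.77 ≈ 22.77 km. ✓

(-21.6, 7.2)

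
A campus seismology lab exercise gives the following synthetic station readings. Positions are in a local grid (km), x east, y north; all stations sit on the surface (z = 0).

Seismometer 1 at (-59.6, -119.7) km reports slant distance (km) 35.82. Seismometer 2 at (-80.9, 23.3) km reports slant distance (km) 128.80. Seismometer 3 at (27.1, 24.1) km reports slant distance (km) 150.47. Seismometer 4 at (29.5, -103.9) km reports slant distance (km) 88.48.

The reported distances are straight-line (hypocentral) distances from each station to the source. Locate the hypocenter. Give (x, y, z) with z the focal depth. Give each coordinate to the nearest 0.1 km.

Each station gives a sphere (x−x_i)² + (y−y_i)² + z² = d_i² (stations at z=0).
Subtracting the Seismometer 1 sphere from Seismometer 2 and Seismometer 3: z² cancels, leaving linear equations in x and y:
-42.6 x + 286.0 y = -26098.92
173.4 x + 287.6 y = -37923.18
Solving: x ≈ -54.006, y ≈ -99.299 km (keep extra digits for the depth step; rounded: -54.0, -99.3).
Then from the Seismometer 1 sphere: z² = 35.82² − (x + 59.6)² − (y + 119.7)² with x = -54.006, y = -99.299, so z ≈ 28.906 ≈ 28.9 km.

x ≈ -54.0 km, y ≈ -99.3 km, depth ≈ 28.9 km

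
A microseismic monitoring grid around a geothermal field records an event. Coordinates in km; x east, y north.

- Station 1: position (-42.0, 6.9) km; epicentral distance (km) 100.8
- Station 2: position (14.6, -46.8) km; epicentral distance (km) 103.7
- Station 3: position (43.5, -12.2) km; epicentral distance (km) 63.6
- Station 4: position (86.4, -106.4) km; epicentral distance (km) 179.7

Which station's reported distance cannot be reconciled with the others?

Station 4

Solve using three stations at a time. Using Station 1, Station 2, Station 3 (subtract circle equations pairwise → linear system) gives (x, y) ≈ (48.5, 51.2).
Distances from that point to each station vs reported:
  Station 1: calculated 100.8 vs reported 100.8 → residual 0.0 km
  Station 2: calculated 103.7 vs reported 103.7 → residual 0.0 km
  Station 3: calculated 63.6 vs reported 63.6 → residual 0.0 km
  Station 4: calculated 162.1 vs reported 179.7 → residual 17.6 km
Station 1, Station 2, Station 3 are mutually consistent (residuals ≈ 0); Station 4 is off by 17.6 km.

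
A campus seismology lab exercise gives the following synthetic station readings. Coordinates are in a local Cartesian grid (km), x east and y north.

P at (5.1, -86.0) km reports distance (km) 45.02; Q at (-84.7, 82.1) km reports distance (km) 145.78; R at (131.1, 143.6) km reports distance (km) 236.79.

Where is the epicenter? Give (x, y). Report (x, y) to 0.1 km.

Circle about each station: (x − 5.1)² + (y + 86.0)² = 45.02²; (x + 84.7)² + (y − 82.1)² = 145.78²; (x − 131.1)² + (y − 143.6)² = 236.79².
Subtracting pairs of circle equations eliminates x²+y² and gives linear equations (the radical axes):
-179.6 x + 336.2 y = -12732.52
252.0 x + 459.2 y = -23656.54
Solving the 2×2 system: x ≈ -12.6, y ≈ -44.6 km.

x ≈ -12.6 km, y ≈ -44.6 km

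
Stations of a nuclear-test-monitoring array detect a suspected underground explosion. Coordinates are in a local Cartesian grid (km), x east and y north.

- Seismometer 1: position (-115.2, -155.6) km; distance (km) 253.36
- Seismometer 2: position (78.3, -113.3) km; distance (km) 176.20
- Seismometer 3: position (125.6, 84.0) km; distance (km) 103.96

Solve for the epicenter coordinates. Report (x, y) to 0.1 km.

x ≈ 25.8 km, y ≈ 54.9 km

Circle about each station: (x + 115.2)² + (y + 155.6)² = 253.36²; (x − 78.3)² + (y + 113.3)² = 176.20²; (x − 125.6)² + (y − 84.0)² = 103.96².
Subtracting pairs of circle equations eliminates x²+y² and gives linear equations (the radical axes):
387.0 x + 84.6 y = 14630.23
481.6 x + 479.2 y = 38732.57
Solving the 2×2 system: x ≈ 25.8, y ≈ 54.9 km.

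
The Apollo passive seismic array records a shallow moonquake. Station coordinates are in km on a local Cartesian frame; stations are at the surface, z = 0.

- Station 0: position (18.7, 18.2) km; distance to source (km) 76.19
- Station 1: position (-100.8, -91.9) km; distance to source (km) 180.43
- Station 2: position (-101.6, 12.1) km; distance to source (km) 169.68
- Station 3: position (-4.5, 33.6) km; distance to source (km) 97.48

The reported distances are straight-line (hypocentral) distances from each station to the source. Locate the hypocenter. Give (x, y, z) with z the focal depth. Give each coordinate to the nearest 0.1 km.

Each station gives a sphere (x−x_i)² + (y−y_i)² + z² = d_i² (stations at z=0).
Subtracting the Station 0 sphere from Station 1 and Station 2: z² cancels, leaving linear equations in x and y:
-239.0 x − 220.2 y = -8824.75
-240.6 x − 12.2 y = -13198.35
Solving: x ≈ 55.900, y ≈ -20.597 km (keep extra digits for the depth step; rounded: 55.9, -20.6).
Then from the Station 0 sphere: z² = 76.19² − (x − 18.7)² − (y − 18.2)² with x = 55.900, y = -20.597, so z ≈ 53.999 ≈ 54.0 km.
Check against Station 3 (with the unrounded solution): distance 97.47 ≈ 97.48 km. ✓

x ≈ 55.9 km, y ≈ -20.6 km, depth ≈ 54.0 km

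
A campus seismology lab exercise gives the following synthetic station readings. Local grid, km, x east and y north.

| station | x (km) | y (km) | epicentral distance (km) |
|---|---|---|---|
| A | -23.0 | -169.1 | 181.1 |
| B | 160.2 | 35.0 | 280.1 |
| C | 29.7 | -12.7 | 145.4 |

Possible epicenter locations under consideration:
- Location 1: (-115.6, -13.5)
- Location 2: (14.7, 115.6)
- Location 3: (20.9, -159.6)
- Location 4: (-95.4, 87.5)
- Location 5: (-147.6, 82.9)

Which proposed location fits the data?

Location 1

For each candidate, compare |candidate − station| to the reported distance:
Location 1: residuals A 0.0, B 0.1, C 0.1 → max 0.1 km
Location 2: residuals A 106.1, B 113.8, C 16.2 → max 113.8 km
Location 3: residuals A 136.2, B 40.8, C 1.8 → max 136.2 km
Location 4: residuals A 85.5, B 19.2, C 14.9 → max 85.5 km
Location 5: residuals A 100.0, B 31.4, C 56.0 → max 100.0 km
Only Location 1 has all residuals ≈ 0.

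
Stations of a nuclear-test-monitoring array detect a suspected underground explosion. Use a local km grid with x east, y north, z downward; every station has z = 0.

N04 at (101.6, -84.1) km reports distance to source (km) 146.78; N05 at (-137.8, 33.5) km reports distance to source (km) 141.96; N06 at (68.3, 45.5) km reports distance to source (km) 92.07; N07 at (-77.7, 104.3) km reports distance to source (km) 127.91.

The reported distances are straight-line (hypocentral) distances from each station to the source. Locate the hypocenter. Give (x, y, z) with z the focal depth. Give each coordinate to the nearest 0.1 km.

(-4.6, 8.1, 42.0)

Each station gives a sphere (x−x_i)² + (y−y_i)² + z² = d_i² (stations at z=0).
Subtracting the N04 sphere from N05 and N06: z² cancels, leaving linear equations in x and y:
-478.8 x + 235.2 y = 4107.45
-66.6 x + 259.2 y = 2407.25
Solving: x ≈ -4.597, y ≈ 8.106 km (keep extra digits for the depth step; rounded: -4.6, 8.1).
Then from the N04 sphere: z² = 146.78² − (x − 101.6)² − (y + 84.1)² with x = -4.597, y = 8.106, so z ≈ 42.007 ≈ 42.0 km.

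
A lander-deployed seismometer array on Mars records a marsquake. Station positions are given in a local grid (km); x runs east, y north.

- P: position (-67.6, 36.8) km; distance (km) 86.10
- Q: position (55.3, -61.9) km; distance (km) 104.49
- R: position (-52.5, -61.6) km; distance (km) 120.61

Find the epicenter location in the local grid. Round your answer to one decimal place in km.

x ≈ 18.5 km, y ≈ 35.9 km

Circle about each station: (x + 67.6)² + (y − 36.8)² = 86.10²; (x − 55.3)² + (y + 61.9)² = 104.49²; (x + 52.5)² + (y + 61.6)² = 120.61².
Subtracting pairs of circle equations eliminates x²+y² and gives linear equations (the radical axes):
245.8 x − 197.4 y = -2539.25
30.2 x − 196.8 y = -6506.75
Solving the 2×2 system: x ≈ 18.5, y ≈ 35.9 km.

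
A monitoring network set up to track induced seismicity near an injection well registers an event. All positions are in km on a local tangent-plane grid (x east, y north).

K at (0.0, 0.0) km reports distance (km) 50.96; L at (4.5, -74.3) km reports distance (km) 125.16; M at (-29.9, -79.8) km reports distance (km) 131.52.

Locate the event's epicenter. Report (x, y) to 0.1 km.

Circle about each station: x² + y² = 50.96²; (x − 4.5)² + (y + 74.3)² = 125.16²; (x + 29.9)² + (y + 79.8)² = 131.52².
Subtracting the K equation from the L and M equations removes the quadratic terms:
9.0 x − 148.6 y = -7527.36
-59.8 x − 159.6 y = -7438.54
Solving the 2×2 system: x ≈ -9.3, y ≈ 50.1 km.

x ≈ -9.3 km, y ≈ 50.1 km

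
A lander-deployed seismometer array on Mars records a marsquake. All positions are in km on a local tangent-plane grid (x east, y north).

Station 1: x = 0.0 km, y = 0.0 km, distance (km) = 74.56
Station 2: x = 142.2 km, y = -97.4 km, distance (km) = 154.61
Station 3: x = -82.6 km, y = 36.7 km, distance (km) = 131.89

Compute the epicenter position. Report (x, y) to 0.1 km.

-10.6 km east, -73.8 km north

Circle about each station: x² + y² = 74.56²; (x − 142.2)² + (y + 97.4)² = 154.61²; (x + 82.6)² + (y − 36.7)² = 131.89².
Subtracting the Station 1 equation from the Station 2 and Station 3 equations removes the quadratic terms:
284.4 x − 194.8 y = 11362.54
-165.2 x + 73.4 y = -3666.13
Solving the 2×2 system: x ≈ -10.6, y ≈ -73.8 km.
Check against Station 1 (with the unrounded x, y): √(x²+y²) = 74.56 ≈ 74.56 km. ✓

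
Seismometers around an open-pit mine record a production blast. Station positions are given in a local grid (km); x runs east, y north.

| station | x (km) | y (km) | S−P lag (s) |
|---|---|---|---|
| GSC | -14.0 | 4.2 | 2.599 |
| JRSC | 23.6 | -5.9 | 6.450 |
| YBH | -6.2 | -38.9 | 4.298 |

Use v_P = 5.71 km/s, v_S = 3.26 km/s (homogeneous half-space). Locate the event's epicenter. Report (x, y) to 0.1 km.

-25.0 km east, -12.2 km north

Distance from S−P lag: d = Δt · v_P v_S / (v_P − v_S) = Δt · (5.71·3.26)/(5.71−3.26) ≈ 7.5978·Δt.
So d_GSC = 19.75, d_JRSC = 49.01, d_YBH = 32.66 km.
Circle about each station: (x + 14.0)² + (y − 4.2)² = 19.75²; (x − 23.6)² + (y + 5.9)² = 49.01²; (x + 6.2)² + (y + 38.9)² = 32.66².
Subtracting pairs of circle equations eliminates x²+y² and gives linear equations (the radical axes):
75.2 x − 20.2 y = -1633.79
15.6 x − 86.2 y = 661.40
Solving the 2×2 system: x ≈ -25.0, y ≈ -12.2 km.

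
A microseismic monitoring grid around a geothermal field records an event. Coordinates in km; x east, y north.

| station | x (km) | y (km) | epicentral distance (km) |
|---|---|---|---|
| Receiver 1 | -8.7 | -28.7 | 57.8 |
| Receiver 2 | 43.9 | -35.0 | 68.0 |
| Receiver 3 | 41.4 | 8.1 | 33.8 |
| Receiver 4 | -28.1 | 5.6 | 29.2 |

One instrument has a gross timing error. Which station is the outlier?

Receiver 4

Solve using three stations at a time. Using Receiver 1, Receiver 2, Receiver 3 (subtract circle equations pairwise → linear system) gives (x, y) ≈ (12.2, 25.2).
Distances from that point to each station vs reported:
  Receiver 1: calculated 57.8 vs reported 57.8 → residual 0.0 km
  Receiver 2: calculated 68.0 vs reported 68.0 → residual 0.0 km
  Receiver 3: calculated 33.8 vs reported 33.8 → residual 0.0 km
  Receiver 4: calculated 44.8 vs reported 29.2 → residual 15.6 km
Receiver 1, Receiver 2, Receiver 3 are mutually consistent (residuals ≈ 0); Receiver 4 is off by 15.6 km.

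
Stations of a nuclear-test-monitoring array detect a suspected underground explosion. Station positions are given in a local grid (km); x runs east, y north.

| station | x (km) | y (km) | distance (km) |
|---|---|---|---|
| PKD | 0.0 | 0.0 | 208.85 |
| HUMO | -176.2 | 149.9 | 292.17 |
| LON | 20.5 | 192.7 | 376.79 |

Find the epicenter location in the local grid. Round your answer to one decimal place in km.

Circle about each station: x² + y² = 208.85²; (x + 176.2)² + (y − 149.9)² = 292.17²; (x − 20.5)² + (y − 192.7)² = 376.79².
Subtracting pairs of circle equations eliminates x²+y² and gives linear equations (the radical axes):
-352.4 x + 299.8 y = 11771.46
41.0 x + 385.4 y = -60798.84
Solving the 2×2 system: x ≈ -153.7, y ≈ -141.4 km.

-153.7 km east, -141.4 km north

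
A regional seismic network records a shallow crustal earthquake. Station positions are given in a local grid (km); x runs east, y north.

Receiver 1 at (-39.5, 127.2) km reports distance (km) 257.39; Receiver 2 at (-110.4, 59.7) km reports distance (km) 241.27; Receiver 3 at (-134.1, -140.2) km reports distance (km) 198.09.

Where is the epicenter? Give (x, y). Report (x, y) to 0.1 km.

(61.6, -109.5)

Circle about each station: (x + 39.5)² + (y − 127.2)² = 257.39²; (x + 110.4)² + (y − 59.7)² = 241.27²; (x + 134.1)² + (y + 140.2)² = 198.09².
Subtracting pairs of circle equations eliminates x²+y² and gives linear equations (the radical axes):
-141.8 x − 135.0 y = 6050.56
-189.2 x − 534.8 y = 46908.72
Solving the 2×2 system: x ≈ 61.6, y ≈ -109.5 km.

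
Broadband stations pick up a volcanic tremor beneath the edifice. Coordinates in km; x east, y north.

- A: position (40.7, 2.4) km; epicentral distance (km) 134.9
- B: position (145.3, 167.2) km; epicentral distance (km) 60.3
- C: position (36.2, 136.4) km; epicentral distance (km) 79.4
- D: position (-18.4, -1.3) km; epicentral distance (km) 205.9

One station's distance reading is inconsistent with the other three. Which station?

Solve using three stations at a time. Using A, B, C (subtract circle equations pairwise → linear system) gives (x, y) ≈ (113.0, 116.3).
Distances from that point to each station vs reported:
  A: calculated 134.9 vs reported 134.9 → residual 0.0 km
  B: calculated 60.3 vs reported 60.3 → residual 0.0 km
  C: calculated 79.4 vs reported 79.4 → residual 0.0 km
  D: calculated 176.3 vs reported 205.9 → residual 29.6 km
A, B, C are mutually consistent (residuals ≈ 0); D is off by 29.6 km.

D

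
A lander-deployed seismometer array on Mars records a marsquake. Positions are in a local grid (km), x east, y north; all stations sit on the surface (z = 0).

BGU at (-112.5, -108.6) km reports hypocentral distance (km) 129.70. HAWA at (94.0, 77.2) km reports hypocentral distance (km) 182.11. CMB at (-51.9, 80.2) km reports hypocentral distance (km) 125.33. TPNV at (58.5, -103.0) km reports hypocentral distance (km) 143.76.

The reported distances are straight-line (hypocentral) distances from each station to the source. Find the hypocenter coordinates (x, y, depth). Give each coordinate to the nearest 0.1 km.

(-40.9, -24.5, 68.0)

Each station gives a sphere (x−x_i)² + (y−y_i)² + z² = d_i² (stations at z=0).
Subtracting the BGU sphere from HAWA and CMB: z² cancels, leaving linear equations in x and y:
413.0 x + 371.6 y = -25996.33
121.2 x + 377.6 y = -14210.08
Solving: x ≈ -40.895, y ≈ -24.506 km (keep extra digits for the depth step; rounded: -40.9, -24.5).
Then from the BGU sphere: z² = 129.70² − (x + 112.5)² − (y + 108.6)² with x = -40.895, y = -24.506, so z ≈ 67.993 ≈ 68.0 km.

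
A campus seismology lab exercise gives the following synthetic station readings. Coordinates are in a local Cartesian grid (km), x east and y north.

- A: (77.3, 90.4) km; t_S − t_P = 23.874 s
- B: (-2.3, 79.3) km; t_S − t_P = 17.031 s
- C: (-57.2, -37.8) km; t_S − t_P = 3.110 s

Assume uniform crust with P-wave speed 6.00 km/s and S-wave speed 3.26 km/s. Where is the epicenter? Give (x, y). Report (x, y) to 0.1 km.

x ≈ -35.0 km, y ≈ -37.8 km

Distance from S−P lag: d = Δt · v_P v_S / (v_P − v_S) = Δt · (6.00·3.26)/(6.00−3.26) ≈ 7.1387·Δt.
So d_A = 170.43, d_B = 121.58, d_C = 22.20 km.
Circle about each station: (x − 77.3)² + (y − 90.4)² = 170.43²; (x + 2.3)² + (y − 79.3)² = 121.58²; (x + 57.2)² + (y + 37.8)² = 22.20².
Subtracting pairs of circle equations eliminates x²+y² and gives linear equations (the radical axes):
-159.2 x − 22.2 y = 6411.02
-269.0 x − 256.4 y = 19106.77
Solving the 2×2 system: x ≈ -35.0, y ≈ -37.8 km.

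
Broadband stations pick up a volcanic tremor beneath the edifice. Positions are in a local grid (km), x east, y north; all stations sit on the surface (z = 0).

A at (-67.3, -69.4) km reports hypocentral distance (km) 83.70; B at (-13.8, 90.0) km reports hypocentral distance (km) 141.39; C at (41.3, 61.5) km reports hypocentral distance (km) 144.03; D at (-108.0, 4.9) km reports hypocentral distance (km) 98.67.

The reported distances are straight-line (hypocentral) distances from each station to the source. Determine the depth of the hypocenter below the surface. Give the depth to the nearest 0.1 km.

depth ≈ 70.0 km

Each station gives a sphere (x−x_i)² + (y−y_i)² + z² = d_i² (stations at z=0).
Subtracting the A sphere from B and C: z² cancels, leaving linear equations in x and y:
107.0 x + 318.8 y = -14040.65
217.2 x + 261.8 y = -17596.66
Solving: x ≈ -46.906, y ≈ -28.299 km (keep extra digits for the depth step; rounded: -46.9, -28.3).
Then from the A sphere: z² = 83.70² − (x + 67.3)² − (y + 69.4)² with x = -46.906, y = -28.299, so z ≈ 70.003 ≈ 70.0 km.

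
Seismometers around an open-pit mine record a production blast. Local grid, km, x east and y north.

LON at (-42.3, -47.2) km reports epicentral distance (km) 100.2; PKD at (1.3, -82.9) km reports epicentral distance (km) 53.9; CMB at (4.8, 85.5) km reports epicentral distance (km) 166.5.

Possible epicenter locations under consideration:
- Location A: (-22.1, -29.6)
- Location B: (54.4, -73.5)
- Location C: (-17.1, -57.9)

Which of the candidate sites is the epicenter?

Location B

For each candidate, compare |candidate − station| to the reported distance:
Location A: residuals LON 73.4, PKD 4.3, CMB 48.3 → max 73.4 km
Location B: residuals LON 0.0, PKD 0.0, CMB 0.1 → max 0.1 km
Location C: residuals LON 72.8, PKD 22.9, CMB 21.4 → max 72.8 km
Only Location B has all residuals ≈ 0.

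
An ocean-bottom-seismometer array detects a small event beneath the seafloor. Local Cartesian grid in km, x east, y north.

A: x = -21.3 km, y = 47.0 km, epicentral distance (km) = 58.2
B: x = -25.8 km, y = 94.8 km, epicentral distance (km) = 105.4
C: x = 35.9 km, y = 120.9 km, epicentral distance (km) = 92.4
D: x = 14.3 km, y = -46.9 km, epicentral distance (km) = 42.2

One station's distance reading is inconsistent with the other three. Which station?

Solve using three stations at a time. Using A, B, D (subtract circle equations pairwise → linear system) gives (x, y) ≈ (-1.7, -7.8).
Distances from that point to each station vs reported:
  A: calculated 58.2 vs reported 58.2 → residual 0.0 km
  B: calculated 105.4 vs reported 105.4 → residual 0.0 km
  C: calculated 134.1 vs reported 92.4 → residual 41.7 km
  D: calculated 42.2 vs reported 42.2 → residual 0.0 km
A, B, D are mutually consistent (residuals ≈ 0); C is off by 41.7 km.

C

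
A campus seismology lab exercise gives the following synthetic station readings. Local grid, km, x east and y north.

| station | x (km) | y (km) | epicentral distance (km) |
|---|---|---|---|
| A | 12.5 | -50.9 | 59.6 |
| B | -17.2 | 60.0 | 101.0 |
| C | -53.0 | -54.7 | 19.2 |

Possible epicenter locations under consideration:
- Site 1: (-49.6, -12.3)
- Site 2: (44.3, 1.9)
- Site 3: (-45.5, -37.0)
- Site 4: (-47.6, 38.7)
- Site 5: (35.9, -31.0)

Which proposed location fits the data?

Site 3

For each candidate, compare |candidate − station| to the reported distance:
Site 1: residuals A 13.5, B 21.8, C 23.3 → max 23.3 km
Site 2: residuals A 2.0, B 16.4, C 93.4 → max 93.4 km
Site 3: residuals A 0.0, B 0.0, C 0.0 → max 0.0 km
Site 4: residuals A 48.3, B 63.9, C 74.4 → max 74.4 km
Site 5: residuals A 28.9, B 4.4, C 72.8 → max 72.8 km
Only Site 3 has all residuals ≈ 0.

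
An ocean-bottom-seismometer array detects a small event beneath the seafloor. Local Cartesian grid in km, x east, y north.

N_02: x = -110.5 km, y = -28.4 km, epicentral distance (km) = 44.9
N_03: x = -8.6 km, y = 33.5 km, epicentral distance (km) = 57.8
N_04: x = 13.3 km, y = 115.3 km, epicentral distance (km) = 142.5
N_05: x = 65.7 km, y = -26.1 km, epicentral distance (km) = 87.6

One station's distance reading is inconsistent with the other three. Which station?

N_02

Solve using three stations at a time. Using N_03, N_04, N_05 (subtract circle equations pairwise → linear system) gives (x, y) ≈ (-21.9, -22.8).
Distances from that point to each station vs reported:
  N_02: calculated 88.8 vs reported 44.9 → residual 43.9 km
  N_03: calculated 57.9 vs reported 57.8 → residual 0.1 km
  N_04: calculated 142.5 vs reported 142.5 → residual 0.0 km
  N_05: calculated 87.6 vs reported 87.6 → residual 0.0 km
N_03, N_04, N_05 are mutually consistent (residuals ≈ 0); N_02 is off by 43.9 km.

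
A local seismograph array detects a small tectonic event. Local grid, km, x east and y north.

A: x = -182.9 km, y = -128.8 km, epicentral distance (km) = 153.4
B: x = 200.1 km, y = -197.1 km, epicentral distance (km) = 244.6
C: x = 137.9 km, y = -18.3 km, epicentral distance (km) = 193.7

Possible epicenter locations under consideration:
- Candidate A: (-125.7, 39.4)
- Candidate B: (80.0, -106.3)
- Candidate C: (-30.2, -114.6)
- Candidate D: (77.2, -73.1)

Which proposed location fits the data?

Candidate C

For each candidate, compare |candidate − station| to the reported distance:
Candidate A: residuals A 24.3, B 158.0, C 76.1 → max 158.0 km
Candidate B: residuals A 110.5, B 94.0, C 88.4 → max 110.5 km
Candidate C: residuals A 0.0, B 0.0, C 0.0 → max 0.0 km
Candidate D: residuals A 112.6, B 70.0, C 111.9 → max 112.6 km
Only Candidate C has all residuals ≈ 0.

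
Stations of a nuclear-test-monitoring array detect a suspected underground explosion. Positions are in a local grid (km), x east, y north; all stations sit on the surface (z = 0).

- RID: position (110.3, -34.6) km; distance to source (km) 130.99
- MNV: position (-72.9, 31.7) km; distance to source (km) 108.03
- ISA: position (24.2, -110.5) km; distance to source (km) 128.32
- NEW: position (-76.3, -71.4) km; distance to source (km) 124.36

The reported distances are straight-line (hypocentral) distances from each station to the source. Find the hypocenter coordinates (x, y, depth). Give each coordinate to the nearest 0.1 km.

(2.8, -4.0, 68.3)

Each station gives a sphere (x−x_i)² + (y−y_i)² + z² = d_i² (stations at z=0).
Subtracting the RID sphere from MNV and ISA: z² cancels, leaving linear equations in x and y:
-366.4 x + 132.6 y = -1556.05
-172.2 x − 151.8 y = 125.00
Solving: x ≈ 2.800, y ≈ -3.999 km (keep extra digits for the depth step; rounded: 2.8, -4.0).
Then from the RID sphere: z² = 130.99² − (x − 110.3)² − (y + 34.6)² with x = 2.800, y = -3.999, so z ≈ 68.306 ≈ 68.3 km.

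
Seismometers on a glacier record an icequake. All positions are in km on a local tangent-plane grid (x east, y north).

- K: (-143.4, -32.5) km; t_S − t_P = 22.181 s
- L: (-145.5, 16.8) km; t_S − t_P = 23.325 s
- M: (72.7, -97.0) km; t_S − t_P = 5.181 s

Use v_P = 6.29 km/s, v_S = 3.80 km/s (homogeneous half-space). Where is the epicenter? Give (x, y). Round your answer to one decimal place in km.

(69.0, -47.4)

Distance from S−P lag: d = Δt · v_P v_S / (v_P − v_S) = Δt · (6.29·3.80)/(6.29−3.80) ≈ 9.5992·Δt.
So d_K = 212.92, d_L = 223.90, d_M = 49.73 km.
Circle about each station: (x + 143.4)² + (y + 32.5)² = 212.92²; (x + 145.5)² + (y − 16.8)² = 223.90²; (x − 72.7)² + (y + 97.0)² = 49.73².
Subtracting pairs of circle equations eliminates x²+y² and gives linear equations (the radical axes):
-4.2 x + 98.6 y = -4963.60
432.2 x − 129.0 y = 35936.33
Solving the 2×2 system: x ≈ 69.0, y ≈ -47.4 km.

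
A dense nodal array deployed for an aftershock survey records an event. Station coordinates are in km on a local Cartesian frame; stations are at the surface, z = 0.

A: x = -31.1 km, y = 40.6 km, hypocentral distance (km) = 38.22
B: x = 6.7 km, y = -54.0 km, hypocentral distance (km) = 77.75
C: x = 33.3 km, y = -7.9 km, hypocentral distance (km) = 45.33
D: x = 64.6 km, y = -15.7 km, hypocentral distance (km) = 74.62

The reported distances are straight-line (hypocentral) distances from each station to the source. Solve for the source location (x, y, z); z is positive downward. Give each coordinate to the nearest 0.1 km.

x ≈ 1.5 km, y ≈ 23.0 km, depth ≈ 9.4 km

Each station gives a sphere (x−x_i)² + (y−y_i)² + z² = d_i² (stations at z=0).
Subtracting the A sphere from B and C: z² cancels, leaving linear equations in x and y:
75.6 x − 189.2 y = -4238.97
128.8 x − 97.0 y = -2038.31
Solving: x ≈ 1.499, y ≈ 23.004 km (keep extra digits for the depth step; rounded: 1.5, 23.0).
Then from the A sphere: z² = 38.22² − (x + 31.1)² − (y − 40.6)² with x = 1.499, y = 23.004, so z ≈ 9.405 ≈ 9.4 km.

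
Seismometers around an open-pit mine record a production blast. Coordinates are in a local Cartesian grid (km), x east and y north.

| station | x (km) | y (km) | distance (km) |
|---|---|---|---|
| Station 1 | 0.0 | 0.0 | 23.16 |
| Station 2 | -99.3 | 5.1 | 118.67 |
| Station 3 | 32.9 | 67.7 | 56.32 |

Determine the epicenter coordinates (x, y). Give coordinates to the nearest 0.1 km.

(19.1, 13.1)

Circle about each station: x² + y² = 23.16²; (x + 99.3)² + (y − 5.1)² = 118.67²; (x − 32.9)² + (y − 67.7)² = 56.32².
Subtracting the Station 1 equation from the Station 2 and Station 3 equations removes the quadratic terms:
-198.6 x + 10.2 y = -3659.68
65.8 x + 135.4 y = 3030.14
Solving the 2×2 system: x ≈ 19.1, y ≈ 13.1 km.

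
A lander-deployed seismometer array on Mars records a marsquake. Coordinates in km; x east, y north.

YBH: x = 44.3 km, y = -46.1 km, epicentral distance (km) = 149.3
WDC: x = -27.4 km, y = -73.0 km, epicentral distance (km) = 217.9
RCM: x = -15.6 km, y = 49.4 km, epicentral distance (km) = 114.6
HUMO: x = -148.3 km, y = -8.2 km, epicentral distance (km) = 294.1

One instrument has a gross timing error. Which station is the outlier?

RCM

Solve using three stations at a time. Using YBH, WDC, HUMO (subtract circle equations pairwise → linear system) gives (x, y) ≈ (134.4, 73.0).
Distances from that point to each station vs reported:
  YBH: calculated 149.3 vs reported 149.3 → residual 0.0 km
  WDC: calculated 217.9 vs reported 217.9 → residual 0.0 km
  RCM: calculated 151.8 vs reported 114.6 → residual 37.2 km
  HUMO: calculated 294.1 vs reported 294.1 → residual 0.0 km
YBH, WDC, HUMO are mutually consistent (residuals ≈ 0); RCM is off by 37.2 km.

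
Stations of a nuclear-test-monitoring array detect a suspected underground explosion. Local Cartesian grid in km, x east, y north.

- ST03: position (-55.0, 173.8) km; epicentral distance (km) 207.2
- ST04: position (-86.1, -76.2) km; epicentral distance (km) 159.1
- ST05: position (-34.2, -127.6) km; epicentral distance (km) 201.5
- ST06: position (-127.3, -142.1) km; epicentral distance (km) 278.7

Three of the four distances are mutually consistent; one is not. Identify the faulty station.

Solve using three stations at a time. Using ST03, ST05, ST06 (subtract circle equations pairwise → linear system) gives (x, y) ≈ (92.9, 28.7).
Distances from that point to each station vs reported:
  ST03: calculated 207.2 vs reported 207.2 → residual 0.0 km
  ST04: calculated 207.5 vs reported 159.1 → residual 48.4 km
  ST05: calculated 201.5 vs reported 201.5 → residual 0.0 km
  ST06: calculated 278.7 vs reported 278.7 → residual 0.0 km
ST03, ST05, ST06 are mutually consistent (residuals ≈ 0); ST04 is off by 48.4 km.

ST04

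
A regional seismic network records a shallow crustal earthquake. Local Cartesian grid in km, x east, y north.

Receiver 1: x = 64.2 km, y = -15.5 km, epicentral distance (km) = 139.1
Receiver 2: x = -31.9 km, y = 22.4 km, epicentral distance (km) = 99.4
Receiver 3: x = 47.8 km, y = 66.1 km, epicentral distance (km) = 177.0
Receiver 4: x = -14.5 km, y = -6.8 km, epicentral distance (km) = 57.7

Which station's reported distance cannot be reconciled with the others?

Receiver 4

Solve using three stations at a time. Using Receiver 1, Receiver 2, Receiver 3 (subtract circle equations pairwise → linear system) gives (x, y) ≈ (-62.9, -72.0).
Distances from that point to each station vs reported:
  Receiver 1: calculated 139.1 vs reported 139.1 → residual 0.0 km
  Receiver 2: calculated 99.3 vs reported 99.4 → residual 0.1 km
  Receiver 3: calculated 177.0 vs reported 177.0 → residual 0.0 km
  Receiver 4: calculated 81.2 vs reported 57.7 → residual 23.5 km
Receiver 1, Receiver 2, Receiver 3 are mutually consistent (residuals ≈ 0); Receiver 4 is off by 23.5 km.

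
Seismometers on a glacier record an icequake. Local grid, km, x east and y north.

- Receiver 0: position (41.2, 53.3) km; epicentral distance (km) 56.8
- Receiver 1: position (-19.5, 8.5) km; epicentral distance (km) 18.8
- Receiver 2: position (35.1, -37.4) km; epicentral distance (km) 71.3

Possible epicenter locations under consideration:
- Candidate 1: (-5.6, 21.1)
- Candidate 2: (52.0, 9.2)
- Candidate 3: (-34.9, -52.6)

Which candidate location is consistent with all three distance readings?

For each candidate, compare |candidate − station| to the reported distance:
Candidate 1: residuals Receiver 0 0.0, Receiver 1 0.0, Receiver 2 0.0 → max 0.0 km
Candidate 2: residuals Receiver 0 11.4, Receiver 1 52.7, Receiver 2 21.7 → max 52.7 km
Candidate 3: residuals Receiver 0 73.6, Receiver 1 44.2, Receiver 2 0.3 → max 73.6 km
Only Candidate 1 has all residuals ≈ 0.

Candidate 1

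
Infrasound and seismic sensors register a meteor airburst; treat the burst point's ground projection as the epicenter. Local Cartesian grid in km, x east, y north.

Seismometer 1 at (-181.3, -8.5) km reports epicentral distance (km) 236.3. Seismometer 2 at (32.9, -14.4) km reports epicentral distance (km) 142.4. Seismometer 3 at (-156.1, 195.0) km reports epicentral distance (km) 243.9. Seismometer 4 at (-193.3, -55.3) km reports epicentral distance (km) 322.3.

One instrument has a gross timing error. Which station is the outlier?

Seismometer 1

Solve using three stations at a time. Using Seismometer 2, Seismometer 3, Seismometer 4 (subtract circle equations pairwise → linear system) gives (x, y) ≈ (76.4, 121.2).
Distances from that point to each station vs reported:
  Seismometer 1: calculated 288.5 vs reported 236.3 → residual 52.2 km
  Seismometer 2: calculated 142.4 vs reported 142.4 → residual 0.0 km
  Seismometer 3: calculated 243.9 vs reported 243.9 → residual 0.0 km
  Seismometer 4: calculated 322.3 vs reported 322.3 → residual 0.0 km
Seismometer 2, Seismometer 3, Seismometer 4 are mutually consistent (residuals ≈ 0); Seismometer 1 is off by 52.2 km.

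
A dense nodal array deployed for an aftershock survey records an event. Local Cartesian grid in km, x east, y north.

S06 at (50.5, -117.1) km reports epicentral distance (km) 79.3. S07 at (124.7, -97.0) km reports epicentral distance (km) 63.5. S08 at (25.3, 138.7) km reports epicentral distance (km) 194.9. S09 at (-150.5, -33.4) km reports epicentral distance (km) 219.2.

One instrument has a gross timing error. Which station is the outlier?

S09

Solve using three stations at a time. Using S06, S07, S08 (subtract circle equations pairwise → linear system) gives (x, y) ≈ (86.4, -46.4).
Distances from that point to each station vs reported:
  S06: calculated 79.3 vs reported 79.3 → residual 0.0 km
  S07: calculated 63.5 vs reported 63.5 → residual 0.0 km
  S08: calculated 194.9 vs reported 194.9 → residual 0.0 km
  S09: calculated 237.2 vs reported 219.2 → residual 18.0 km
S06, S07, S08 are mutually consistent (residuals ≈ 0); S09 is off by 18.0 km.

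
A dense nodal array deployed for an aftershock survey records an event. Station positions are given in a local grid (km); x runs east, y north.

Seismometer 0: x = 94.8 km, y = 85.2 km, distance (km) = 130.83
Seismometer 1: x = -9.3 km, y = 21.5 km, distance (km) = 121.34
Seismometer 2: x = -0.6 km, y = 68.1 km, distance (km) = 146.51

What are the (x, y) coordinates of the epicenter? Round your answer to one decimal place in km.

Circle about each station: (x − 94.8)² + (y − 85.2)² = 130.83²; (x + 9.3)² + (y − 21.5)² = 121.34²; (x + 0.6)² + (y − 68.1)² = 146.51².
Subtracting pairs of circle equations eliminates x²+y² and gives linear equations (the radical axes):
-208.2 x − 127.4 y = -13304.25
-190.8 x − 34.2 y = -15956.80
Solving the 2×2 system: x ≈ 91.8, y ≈ -45.6 km.

x ≈ 91.8 km, y ≈ -45.6 km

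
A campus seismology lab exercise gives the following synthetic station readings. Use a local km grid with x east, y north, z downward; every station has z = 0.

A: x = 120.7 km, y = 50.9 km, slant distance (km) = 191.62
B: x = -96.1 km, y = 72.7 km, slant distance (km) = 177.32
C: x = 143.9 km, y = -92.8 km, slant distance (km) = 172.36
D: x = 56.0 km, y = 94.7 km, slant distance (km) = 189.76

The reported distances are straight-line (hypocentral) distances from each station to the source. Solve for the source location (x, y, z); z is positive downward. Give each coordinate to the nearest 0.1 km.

Each station gives a sphere (x−x_i)² + (y−y_i)² + z² = d_i² (stations at z=0).
Subtracting the A sphere from B and C: z² cancels, leaving linear equations in x and y:
-433.6 x + 43.6 y = 2637.04
46.4 x − 287.4 y = 19170.00
Solving: x ≈ -13.000, y ≈ -68.800 km (keep extra digits for the depth step; rounded: -13.0, -68.8).
Then from the A sphere: z² = 191.62² − (x − 120.7)² − (y − 50.9)² with x = -13.000, y = -68.800, so z ≈ 67.190 ≈ 67.2 km.

x ≈ -13.0 km, y ≈ -68.8 km, depth ≈ 67.2 km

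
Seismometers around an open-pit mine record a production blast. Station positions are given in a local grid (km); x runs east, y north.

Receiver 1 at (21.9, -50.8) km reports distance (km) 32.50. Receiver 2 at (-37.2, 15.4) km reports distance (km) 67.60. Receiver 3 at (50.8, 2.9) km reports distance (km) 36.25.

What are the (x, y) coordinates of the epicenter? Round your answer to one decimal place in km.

Circle about each station: (x − 21.9)² + (y + 50.8)² = 32.50²; (x + 37.2)² + (y − 15.4)² = 67.60²; (x − 50.8)² + (y − 2.9)² = 36.25².
Subtracting the Receiver 1 equation from the Receiver 2 and Receiver 3 equations removes the quadratic terms:
-118.2 x + 132.4 y = -4952.76
57.8 x + 107.4 y = -729.01
Solving the 2×2 system: x ≈ 21.4, y ≈ -18.3 km.

21.4 km east, -18.3 km north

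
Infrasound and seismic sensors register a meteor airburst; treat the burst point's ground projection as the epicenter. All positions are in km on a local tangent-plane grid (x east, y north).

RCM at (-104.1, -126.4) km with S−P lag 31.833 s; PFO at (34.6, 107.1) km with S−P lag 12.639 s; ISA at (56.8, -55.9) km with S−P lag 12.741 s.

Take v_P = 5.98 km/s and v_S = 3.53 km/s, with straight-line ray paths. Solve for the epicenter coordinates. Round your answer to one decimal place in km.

(117.0, 35.9)

Distance from S−P lag: d = Δt · v_P v_S / (v_P − v_S) = Δt · (5.98·3.53)/(5.98−3.53) ≈ 8.6161·Δt.
So d_RCM = 274.28, d_PFO = 108.90, d_ISA = 109.78 km.
Circle about each station: (x + 104.1)² + (y + 126.4)² = 274.28²; (x − 34.6)² + (y − 107.1)² = 108.90²; (x − 56.8)² + (y + 55.9)² = 109.78².
Subtracting the RCM equation from the PFO and ISA equations removes the quadratic terms:
277.4 x + 467.0 y = 49224.11
321.8 x + 141.0 y = 42715.15
Solving the 2×2 system: x ≈ 117.0, y ≈ 35.9 km.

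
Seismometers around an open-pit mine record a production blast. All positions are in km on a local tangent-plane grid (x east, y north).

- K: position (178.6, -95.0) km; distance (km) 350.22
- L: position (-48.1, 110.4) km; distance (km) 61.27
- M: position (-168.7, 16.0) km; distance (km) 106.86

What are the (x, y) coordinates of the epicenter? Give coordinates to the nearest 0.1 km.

x ≈ -109.1 km, y ≈ 104.7 km

Circle about each station: (x − 178.6)² + (y + 95.0)² = 350.22²; (x + 48.1)² + (y − 110.4)² = 61.27²; (x + 168.7)² + (y − 16.0)² = 106.86².
Subtracting the K equation from the L and M equations removes the quadratic terms:
-453.4 x + 410.8 y = 92478.85
-694.6 x + 222.0 y = 99027.72
Solving the 2×2 system: x ≈ -109.1, y ≈ 104.7 km.
Check against K (with the unrounded x, y): √((x − 178.6)²+(y + 95.0)²) = 350.22 ≈ 350.22 km. ✓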